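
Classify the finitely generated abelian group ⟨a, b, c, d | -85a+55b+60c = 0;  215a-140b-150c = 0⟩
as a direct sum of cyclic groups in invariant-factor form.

rank_ℚ(R)=2; free=4−2=2
SNF(R) diag = [5, 15] → torsion [5, 15]

Answer: M ≅ ℤ^2 ⊕ ℤ/5 ⊕ ℤ/15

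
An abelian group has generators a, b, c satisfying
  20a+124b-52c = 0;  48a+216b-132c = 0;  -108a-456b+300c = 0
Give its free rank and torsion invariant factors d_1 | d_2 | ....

rank_ℚ(R)=3; free=3−3=0
SNF(R) diag = [4, 12, 12] → torsion [4, 12, 12]

Answer: M ≅ ℤ/4 ⊕ ℤ/12 ⊕ ℤ/12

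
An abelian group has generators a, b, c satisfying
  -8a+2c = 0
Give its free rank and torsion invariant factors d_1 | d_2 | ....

Answer: M ≅ ℤ^2 ⊕ ℤ/2

Derivation:
rank_ℚ(R)=1; free=3−1=2
SNF(R) diag = [2] → torsion [2]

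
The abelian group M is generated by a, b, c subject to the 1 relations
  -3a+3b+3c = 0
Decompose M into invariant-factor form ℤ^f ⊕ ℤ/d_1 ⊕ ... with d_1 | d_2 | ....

Answer: M ≅ ℤ^2 ⊕ ℤ/3

Derivation:
rank_ℚ(R)=1; free=3−1=2
SNF(R) diag = [3] → torsion [3]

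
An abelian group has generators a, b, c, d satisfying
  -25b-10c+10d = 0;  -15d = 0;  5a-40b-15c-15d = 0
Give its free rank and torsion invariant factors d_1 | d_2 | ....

Answer: M ≅ ℤ^1 ⊕ ℤ/5 ⊕ ℤ/5 ⊕ ℤ/15

Derivation:
rank_ℚ(R)=3; free=4−3=1
SNF(R) diag = [5, 5, 15] → torsion [5, 5, 15]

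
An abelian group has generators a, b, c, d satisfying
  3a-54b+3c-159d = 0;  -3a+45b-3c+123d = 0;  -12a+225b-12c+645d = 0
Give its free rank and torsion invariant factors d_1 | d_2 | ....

Answer: M ≅ ℤ^1 ⊕ ℤ/3 ⊕ ℤ/9 ⊕ ℤ/27

Derivation:
rank_ℚ(R)=3; free=4−3=1
SNF(R) diag = [3, 9, 27] → torsion [3, 9, 27]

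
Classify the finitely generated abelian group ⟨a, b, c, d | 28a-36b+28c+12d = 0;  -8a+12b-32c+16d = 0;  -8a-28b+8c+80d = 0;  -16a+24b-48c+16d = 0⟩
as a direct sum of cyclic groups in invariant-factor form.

Answer: M ≅ ℤ/4 ⊕ ℤ/4 ⊕ ℤ/8 ⊕ ℤ/16

Derivation:
rank_ℚ(R)=4; free=4−4=0
SNF(R) diag = [4, 4, 8, 16] → torsion [4, 4, 8, 16]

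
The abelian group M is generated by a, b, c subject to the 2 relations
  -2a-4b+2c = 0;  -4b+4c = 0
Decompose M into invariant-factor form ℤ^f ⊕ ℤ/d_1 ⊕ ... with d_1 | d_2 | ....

rank_ℚ(R)=2; free=3−2=1
SNF(R) diag = [2, 4] → torsion [2, 4]

Answer: M ≅ ℤ^1 ⊕ ℤ/2 ⊕ ℤ/4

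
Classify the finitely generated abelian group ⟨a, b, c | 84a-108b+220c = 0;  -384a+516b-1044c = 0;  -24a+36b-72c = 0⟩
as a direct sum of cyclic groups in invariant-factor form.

Answer: M ≅ ℤ/4 ⊕ ℤ/12 ⊕ ℤ/12

Derivation:
rank_ℚ(R)=3; free=3−3=0
SNF(R) diag = [4, 12, 12] → torsion [4, 12, 12]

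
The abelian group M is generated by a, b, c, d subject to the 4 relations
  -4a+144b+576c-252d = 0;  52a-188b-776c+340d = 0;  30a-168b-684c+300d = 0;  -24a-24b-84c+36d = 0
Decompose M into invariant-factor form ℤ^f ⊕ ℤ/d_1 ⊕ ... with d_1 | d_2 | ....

Answer: M ≅ ℤ/2 ⊕ ℤ/4 ⊕ ℤ/12 ⊕ ℤ/12

Derivation:
rank_ℚ(R)=4; free=4−4=0
SNF(R) diag = [2, 4, 12, 12] → torsion [2, 4, 12, 12]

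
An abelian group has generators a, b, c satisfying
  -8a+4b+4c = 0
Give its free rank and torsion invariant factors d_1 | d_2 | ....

rank_ℚ(R)=1; free=3−1=2
SNF(R) diag = [4] → torsion [4]

Answer: M ≅ ℤ^2 ⊕ ℤ/4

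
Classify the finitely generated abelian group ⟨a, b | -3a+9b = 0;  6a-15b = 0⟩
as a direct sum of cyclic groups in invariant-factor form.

Answer: M ≅ ℤ/3 ⊕ ℤ/3

Derivation:
rank_ℚ(R)=2; free=2−2=0
SNF(R) diag = [3, 3] → torsion [3, 3]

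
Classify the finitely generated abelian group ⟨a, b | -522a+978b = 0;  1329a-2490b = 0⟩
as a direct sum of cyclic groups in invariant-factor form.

rank_ℚ(R)=2; free=2−2=0
SNF(R) diag = [3, 6] → torsion [3, 6]

Answer: M ≅ ℤ/3 ⊕ ℤ/6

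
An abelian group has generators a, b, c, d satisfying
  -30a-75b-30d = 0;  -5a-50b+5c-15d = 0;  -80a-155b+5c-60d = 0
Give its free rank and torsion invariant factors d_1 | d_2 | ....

rank_ℚ(R)=3; free=4−3=1
SNF(R) diag = [5, 15, 15] → torsion [5, 15, 15]

Answer: M ≅ ℤ^1 ⊕ ℤ/5 ⊕ ℤ/15 ⊕ ℤ/15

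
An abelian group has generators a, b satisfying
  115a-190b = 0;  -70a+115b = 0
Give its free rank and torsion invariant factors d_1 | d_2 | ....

Answer: M ≅ ℤ/5 ⊕ ℤ/15

Derivation:
rank_ℚ(R)=2; free=2−2=0
SNF(R) diag = [5, 15] → torsion [5, 15]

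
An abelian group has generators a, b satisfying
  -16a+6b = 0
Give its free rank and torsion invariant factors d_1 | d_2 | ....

Answer: M ≅ ℤ^1 ⊕ ℤ/2

Derivation:
rank_ℚ(R)=1; free=2−1=1
SNF(R) diag = [2] → torsion [2]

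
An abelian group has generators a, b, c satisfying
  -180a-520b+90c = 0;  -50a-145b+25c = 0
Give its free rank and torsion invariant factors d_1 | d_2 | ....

Answer: M ≅ ℤ^1 ⊕ ℤ/5 ⊕ ℤ/10

Derivation:
rank_ℚ(R)=2; free=3−2=1
SNF(R) diag = [5, 10] → torsion [5, 10]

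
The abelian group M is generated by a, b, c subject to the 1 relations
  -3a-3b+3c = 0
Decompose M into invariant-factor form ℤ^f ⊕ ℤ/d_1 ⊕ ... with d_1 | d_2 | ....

rank_ℚ(R)=1; free=3−1=2
SNF(R) diag = [3] → torsion [3]

Answer: M ≅ ℤ^2 ⊕ ℤ/3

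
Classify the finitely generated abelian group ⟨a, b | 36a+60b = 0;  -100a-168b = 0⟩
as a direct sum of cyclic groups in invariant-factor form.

Answer: M ≅ ℤ/4 ⊕ ℤ/12

Derivation:
rank_ℚ(R)=2; free=2−2=0
SNF(R) diag = [4, 12] → torsion [4, 12]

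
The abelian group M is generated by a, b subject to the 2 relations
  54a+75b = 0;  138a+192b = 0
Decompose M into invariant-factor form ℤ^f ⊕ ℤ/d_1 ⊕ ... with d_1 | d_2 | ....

Answer: M ≅ ℤ/3 ⊕ ℤ/6

Derivation:
rank_ℚ(R)=2; free=2−2=0
SNF(R) diag = [3, 6] → torsion [3, 6]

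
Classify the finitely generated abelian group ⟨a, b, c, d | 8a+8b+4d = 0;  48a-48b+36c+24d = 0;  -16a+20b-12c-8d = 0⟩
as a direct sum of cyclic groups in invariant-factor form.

rank_ℚ(R)=3; free=4−3=1
SNF(R) diag = [4, 12, 12] → torsion [4, 12, 12]

Answer: M ≅ ℤ^1 ⊕ ℤ/4 ⊕ ℤ/12 ⊕ ℤ/12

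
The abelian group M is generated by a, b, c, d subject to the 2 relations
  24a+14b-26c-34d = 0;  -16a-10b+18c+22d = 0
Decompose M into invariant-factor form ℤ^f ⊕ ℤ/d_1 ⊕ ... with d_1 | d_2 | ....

Answer: M ≅ ℤ^2 ⊕ ℤ/2 ⊕ ℤ/4

Derivation:
rank_ℚ(R)=2; free=4−2=2
SNF(R) diag = [2, 4] → torsion [2, 4]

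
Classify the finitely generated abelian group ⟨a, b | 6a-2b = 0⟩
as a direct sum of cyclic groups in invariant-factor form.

Answer: M ≅ ℤ^1 ⊕ ℤ/2

Derivation:
rank_ℚ(R)=1; free=2−1=1
SNF(R) diag = [2] → torsion [2]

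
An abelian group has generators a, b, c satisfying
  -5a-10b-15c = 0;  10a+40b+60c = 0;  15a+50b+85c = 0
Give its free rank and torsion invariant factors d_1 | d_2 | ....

Answer: M ≅ ℤ/5 ⊕ ℤ/10 ⊕ ℤ/20

Derivation:
rank_ℚ(R)=3; free=3−3=0
SNF(R) diag = [5, 10, 20] → torsion [5, 10, 20]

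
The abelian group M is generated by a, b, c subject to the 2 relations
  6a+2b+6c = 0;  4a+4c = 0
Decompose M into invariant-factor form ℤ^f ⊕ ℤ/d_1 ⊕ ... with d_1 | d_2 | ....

rank_ℚ(R)=2; free=3−2=1
SNF(R) diag = [2, 4] → torsion [2, 4]

Answer: M ≅ ℤ^1 ⊕ ℤ/2 ⊕ ℤ/4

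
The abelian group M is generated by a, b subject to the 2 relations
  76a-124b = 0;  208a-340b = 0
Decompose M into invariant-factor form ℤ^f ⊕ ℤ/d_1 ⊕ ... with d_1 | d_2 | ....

Answer: M ≅ ℤ/4 ⊕ ℤ/12

Derivation:
rank_ℚ(R)=2; free=2−2=0
SNF(R) diag = [4, 12] → torsion [4, 12]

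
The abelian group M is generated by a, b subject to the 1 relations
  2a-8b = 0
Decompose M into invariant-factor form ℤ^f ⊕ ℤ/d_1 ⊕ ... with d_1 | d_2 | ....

Answer: M ≅ ℤ^1 ⊕ ℤ/2

Derivation:
rank_ℚ(R)=1; free=2−1=1
SNF(R) diag = [2] → torsion [2]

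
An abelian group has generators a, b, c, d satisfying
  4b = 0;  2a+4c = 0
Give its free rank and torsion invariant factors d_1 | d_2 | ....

Answer: M ≅ ℤ^2 ⊕ ℤ/2 ⊕ ℤ/4

Derivation:
rank_ℚ(R)=2; free=4−2=2
SNF(R) diag = [2, 4] → torsion [2, 4]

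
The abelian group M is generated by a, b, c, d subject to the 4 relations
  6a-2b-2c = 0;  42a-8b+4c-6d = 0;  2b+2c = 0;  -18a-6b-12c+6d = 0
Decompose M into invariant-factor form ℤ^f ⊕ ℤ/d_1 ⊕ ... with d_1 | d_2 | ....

rank_ℚ(R)=4; free=4−4=0
SNF(R) diag = [2, 6, 6, 6] → torsion [2, 6, 6, 6]

Answer: M ≅ ℤ/2 ⊕ ℤ/6 ⊕ ℤ/6 ⊕ ℤ/6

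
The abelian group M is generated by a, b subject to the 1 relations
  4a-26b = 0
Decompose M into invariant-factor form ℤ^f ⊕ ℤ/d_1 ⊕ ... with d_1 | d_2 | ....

rank_ℚ(R)=1; free=2−1=1
SNF(R) diag = [2] → torsion [2]

Answer: M ≅ ℤ^1 ⊕ ℤ/2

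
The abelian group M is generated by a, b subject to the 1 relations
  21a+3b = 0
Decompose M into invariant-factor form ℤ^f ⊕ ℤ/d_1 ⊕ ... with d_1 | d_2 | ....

rank_ℚ(R)=1; free=2−1=1
SNF(R) diag = [3] → torsion [3]

Answer: M ≅ ℤ^1 ⊕ ℤ/3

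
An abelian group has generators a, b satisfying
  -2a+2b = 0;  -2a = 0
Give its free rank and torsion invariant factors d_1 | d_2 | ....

rank_ℚ(R)=2; free=2−2=0
SNF(R) diag = [2, 2] → torsion [2, 2]

Answer: M ≅ ℤ/2 ⊕ ℤ/2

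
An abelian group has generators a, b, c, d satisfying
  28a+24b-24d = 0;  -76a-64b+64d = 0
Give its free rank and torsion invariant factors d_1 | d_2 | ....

rank_ℚ(R)=2; free=4−2=2
SNF(R) diag = [4, 8] → torsion [4, 8]

Answer: M ≅ ℤ^2 ⊕ ℤ/4 ⊕ ℤ/8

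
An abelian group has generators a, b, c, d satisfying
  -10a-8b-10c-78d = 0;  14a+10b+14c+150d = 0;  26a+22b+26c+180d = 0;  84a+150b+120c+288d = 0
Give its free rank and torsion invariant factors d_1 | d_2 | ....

Answer: M ≅ ℤ/2 ⊕ ℤ/6 ⊕ ℤ/18 ⊕ ℤ/36

Derivation:
rank_ℚ(R)=4; free=4−4=0
SNF(R) diag = [2, 6, 18, 36] → torsion [2, 6, 18, 36]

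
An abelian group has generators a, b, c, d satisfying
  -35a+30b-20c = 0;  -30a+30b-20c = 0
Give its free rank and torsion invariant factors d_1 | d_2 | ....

Answer: M ≅ ℤ^2 ⊕ ℤ/5 ⊕ ℤ/10

Derivation:
rank_ℚ(R)=2; free=4−2=2
SNF(R) diag = [5, 10] → torsion [5, 10]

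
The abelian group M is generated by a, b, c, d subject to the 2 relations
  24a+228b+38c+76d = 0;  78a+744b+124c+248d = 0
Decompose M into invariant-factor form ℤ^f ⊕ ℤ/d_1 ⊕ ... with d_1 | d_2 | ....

Answer: M ≅ ℤ^2 ⊕ ℤ/2 ⊕ ℤ/6

Derivation:
rank_ℚ(R)=2; free=4−2=2
SNF(R) diag = [2, 6] → torsion [2, 6]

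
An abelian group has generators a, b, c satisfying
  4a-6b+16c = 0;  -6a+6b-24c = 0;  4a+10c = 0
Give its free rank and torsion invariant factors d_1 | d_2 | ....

rank_ℚ(R)=3; free=3−3=0
SNF(R) diag = [2, 6, 6] → torsion [2, 6, 6]

Answer: M ≅ ℤ/2 ⊕ ℤ/6 ⊕ ℤ/6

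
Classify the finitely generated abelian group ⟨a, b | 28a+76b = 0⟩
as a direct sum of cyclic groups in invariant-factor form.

Answer: M ≅ ℤ^1 ⊕ ℤ/4

Derivation:
rank_ℚ(R)=1; free=2−1=1
SNF(R) diag = [4] → torsion [4]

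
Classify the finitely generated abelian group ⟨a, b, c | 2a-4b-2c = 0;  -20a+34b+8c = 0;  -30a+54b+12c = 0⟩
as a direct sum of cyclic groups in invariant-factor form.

rank_ℚ(R)=3; free=3−3=0
SNF(R) diag = [2, 6, 6] → torsion [2, 6, 6]

Answer: M ≅ ℤ/2 ⊕ ℤ/6 ⊕ ℤ/6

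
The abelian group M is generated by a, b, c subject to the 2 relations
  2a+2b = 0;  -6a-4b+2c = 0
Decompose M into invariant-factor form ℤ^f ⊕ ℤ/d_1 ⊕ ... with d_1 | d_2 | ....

Answer: M ≅ ℤ^1 ⊕ ℤ/2 ⊕ ℤ/2

Derivation:
rank_ℚ(R)=2; free=3−2=1
SNF(R) diag = [2, 2] → torsion [2, 2]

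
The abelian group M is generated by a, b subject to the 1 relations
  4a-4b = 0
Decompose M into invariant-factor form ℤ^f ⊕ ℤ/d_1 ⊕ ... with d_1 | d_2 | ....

rank_ℚ(R)=1; free=2−1=1
SNF(R) diag = [4] → torsion [4]

Answer: M ≅ ℤ^1 ⊕ ℤ/4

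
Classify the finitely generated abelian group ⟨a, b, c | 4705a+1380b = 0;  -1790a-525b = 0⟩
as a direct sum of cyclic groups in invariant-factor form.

rank_ℚ(R)=2; free=3−2=1
SNF(R) diag = [5, 15] → torsion [5, 15]

Answer: M ≅ ℤ^1 ⊕ ℤ/5 ⊕ ℤ/15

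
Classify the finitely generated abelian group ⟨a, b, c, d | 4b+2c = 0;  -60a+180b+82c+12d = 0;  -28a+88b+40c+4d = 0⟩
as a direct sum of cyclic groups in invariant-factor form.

Answer: M ≅ ℤ^1 ⊕ ℤ/2 ⊕ ℤ/4 ⊕ ℤ/8

Derivation:
rank_ℚ(R)=3; free=4−3=1
SNF(R) diag = [2, 4, 8] → torsion [2, 4, 8]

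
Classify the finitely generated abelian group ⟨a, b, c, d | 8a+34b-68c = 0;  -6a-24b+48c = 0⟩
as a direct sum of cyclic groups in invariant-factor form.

rank_ℚ(R)=2; free=4−2=2
SNF(R) diag = [2, 6] → torsion [2, 6]

Answer: M ≅ ℤ^2 ⊕ ℤ/2 ⊕ ℤ/6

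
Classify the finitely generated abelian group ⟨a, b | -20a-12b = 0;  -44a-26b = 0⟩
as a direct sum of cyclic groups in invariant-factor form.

Answer: M ≅ ℤ/2 ⊕ ℤ/4

Derivation:
rank_ℚ(R)=2; free=2−2=0
SNF(R) diag = [2, 4] → torsion [2, 4]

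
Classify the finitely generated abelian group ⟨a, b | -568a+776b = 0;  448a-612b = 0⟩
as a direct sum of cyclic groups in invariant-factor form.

rank_ℚ(R)=2; free=2−2=0
SNF(R) diag = [4, 8] → torsion [4, 8]

Answer: M ≅ ℤ/4 ⊕ ℤ/8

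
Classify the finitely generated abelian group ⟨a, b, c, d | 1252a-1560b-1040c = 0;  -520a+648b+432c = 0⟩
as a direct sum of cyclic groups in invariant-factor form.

Answer: M ≅ ℤ^2 ⊕ ℤ/4 ⊕ ℤ/8

Derivation:
rank_ℚ(R)=2; free=4−2=2
SNF(R) diag = [4, 8] → torsion [4, 8]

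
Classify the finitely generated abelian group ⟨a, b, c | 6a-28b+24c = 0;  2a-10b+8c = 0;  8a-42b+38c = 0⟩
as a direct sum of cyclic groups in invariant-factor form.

rank_ℚ(R)=3; free=3−3=0
SNF(R) diag = [2, 2, 6] → torsion [2, 2, 6]

Answer: M ≅ ℤ/2 ⊕ ℤ/2 ⊕ ℤ/6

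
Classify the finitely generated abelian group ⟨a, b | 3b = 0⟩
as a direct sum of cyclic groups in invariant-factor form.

rank_ℚ(R)=1; free=2−1=1
SNF(R) diag = [3] → torsion [3]

Answer: M ≅ ℤ^1 ⊕ ℤ/3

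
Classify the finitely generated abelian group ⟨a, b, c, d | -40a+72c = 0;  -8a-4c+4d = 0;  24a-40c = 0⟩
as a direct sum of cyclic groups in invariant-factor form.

Answer: M ≅ ℤ^1 ⊕ ℤ/4 ⊕ ℤ/8 ⊕ ℤ/16

Derivation:
rank_ℚ(R)=3; free=4−3=1
SNF(R) diag = [4, 8, 16] → torsion [4, 8, 16]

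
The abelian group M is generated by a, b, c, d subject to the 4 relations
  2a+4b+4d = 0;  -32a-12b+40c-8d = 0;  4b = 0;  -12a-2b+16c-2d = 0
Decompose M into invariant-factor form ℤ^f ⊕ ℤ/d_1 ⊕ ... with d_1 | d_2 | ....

Answer: M ≅ ℤ/2 ⊕ ℤ/2 ⊕ ℤ/4 ⊕ ℤ/8

Derivation:
rank_ℚ(R)=4; free=4−4=0
SNF(R) diag = [2, 2, 4, 8] → torsion [2, 2, 4, 8]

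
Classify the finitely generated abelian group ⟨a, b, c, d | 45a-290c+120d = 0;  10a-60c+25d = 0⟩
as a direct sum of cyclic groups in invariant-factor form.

Answer: M ≅ ℤ^2 ⊕ ℤ/5 ⊕ ℤ/5

Derivation:
rank_ℚ(R)=2; free=4−2=2
SNF(R) diag = [5, 5] → torsion [5, 5]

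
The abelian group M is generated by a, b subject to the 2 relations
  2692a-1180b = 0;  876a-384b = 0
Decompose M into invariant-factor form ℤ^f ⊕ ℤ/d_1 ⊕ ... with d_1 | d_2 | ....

rank_ℚ(R)=2; free=2−2=0
SNF(R) diag = [4, 12] → torsion [4, 12]

Answer: M ≅ ℤ/4 ⊕ ℤ/12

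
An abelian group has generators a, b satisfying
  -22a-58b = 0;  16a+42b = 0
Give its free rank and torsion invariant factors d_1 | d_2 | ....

rank_ℚ(R)=2; free=2−2=0
SNF(R) diag = [2, 2] → torsion [2, 2]

Answer: M ≅ ℤ/2 ⊕ ℤ/2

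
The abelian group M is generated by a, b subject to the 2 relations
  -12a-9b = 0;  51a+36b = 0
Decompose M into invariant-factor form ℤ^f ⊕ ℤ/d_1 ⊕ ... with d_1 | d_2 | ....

Answer: M ≅ ℤ/3 ⊕ ℤ/9

Derivation:
rank_ℚ(R)=2; free=2−2=0
SNF(R) diag = [3, 9] → torsion [3, 9]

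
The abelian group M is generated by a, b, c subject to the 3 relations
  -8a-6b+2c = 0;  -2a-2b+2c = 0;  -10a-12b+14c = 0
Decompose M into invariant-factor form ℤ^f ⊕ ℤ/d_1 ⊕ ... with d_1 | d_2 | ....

rank_ℚ(R)=3; free=3−3=0
SNF(R) diag = [2, 2, 2] → torsion [2, 2, 2]

Answer: M ≅ ℤ/2 ⊕ ℤ/2 ⊕ ℤ/2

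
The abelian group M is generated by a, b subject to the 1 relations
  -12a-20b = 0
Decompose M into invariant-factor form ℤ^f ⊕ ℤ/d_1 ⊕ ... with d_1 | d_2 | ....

Answer: M ≅ ℤ^1 ⊕ ℤ/4

Derivation:
rank_ℚ(R)=1; free=2−1=1
SNF(R) diag = [4] → torsion [4]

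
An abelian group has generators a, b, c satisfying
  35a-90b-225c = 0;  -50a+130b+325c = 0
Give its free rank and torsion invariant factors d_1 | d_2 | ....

rank_ℚ(R)=2; free=3−2=1
SNF(R) diag = [5, 5] → torsion [5, 5]

Answer: M ≅ ℤ^1 ⊕ ℤ/5 ⊕ ℤ/5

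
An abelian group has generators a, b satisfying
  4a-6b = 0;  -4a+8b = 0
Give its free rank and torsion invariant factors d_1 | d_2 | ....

Answer: M ≅ ℤ/2 ⊕ ℤ/4

Derivation:
rank_ℚ(R)=2; free=2−2=0
SNF(R) diag = [2, 4] → torsion [2, 4]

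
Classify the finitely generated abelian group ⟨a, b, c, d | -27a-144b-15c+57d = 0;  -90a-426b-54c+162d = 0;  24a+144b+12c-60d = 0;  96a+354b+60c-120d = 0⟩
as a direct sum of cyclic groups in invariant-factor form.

Answer: M ≅ ℤ/3 ⊕ ℤ/6 ⊕ ℤ/12 ⊕ ℤ/36

Derivation:
rank_ℚ(R)=4; free=4−4=0
SNF(R) diag = [3, 6, 12, 36] → torsion [3, 6, 12, 36]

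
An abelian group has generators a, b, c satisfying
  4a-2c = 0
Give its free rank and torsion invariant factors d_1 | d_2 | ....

Answer: M ≅ ℤ^2 ⊕ ℤ/2

Derivation:
rank_ℚ(R)=1; free=3−1=2
SNF(R) diag = [2] → torsion [2]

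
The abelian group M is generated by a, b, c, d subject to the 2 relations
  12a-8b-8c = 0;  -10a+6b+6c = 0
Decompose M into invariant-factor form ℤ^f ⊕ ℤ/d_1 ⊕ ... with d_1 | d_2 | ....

Answer: M ≅ ℤ^2 ⊕ ℤ/2 ⊕ ℤ/4

Derivation:
rank_ℚ(R)=2; free=4−2=2
SNF(R) diag = [2, 4] → torsion [2, 4]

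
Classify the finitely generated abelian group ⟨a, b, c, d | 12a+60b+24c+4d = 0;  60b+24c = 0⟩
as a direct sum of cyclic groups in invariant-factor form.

Answer: M ≅ ℤ^2 ⊕ ℤ/4 ⊕ ℤ/12

Derivation:
rank_ℚ(R)=2; free=4−2=2
SNF(R) diag = [4, 12] → torsion [4, 12]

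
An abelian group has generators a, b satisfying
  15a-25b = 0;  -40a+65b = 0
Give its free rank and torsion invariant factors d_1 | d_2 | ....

Answer: M ≅ ℤ/5 ⊕ ℤ/5

Derivation:
rank_ℚ(R)=2; free=2−2=0
SNF(R) diag = [5, 5] → torsion [5, 5]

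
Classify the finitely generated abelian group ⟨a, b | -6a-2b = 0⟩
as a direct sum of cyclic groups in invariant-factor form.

rank_ℚ(R)=1; free=2−1=1
SNF(R) diag = [2] → torsion [2]

Answer: M ≅ ℤ^1 ⊕ ℤ/2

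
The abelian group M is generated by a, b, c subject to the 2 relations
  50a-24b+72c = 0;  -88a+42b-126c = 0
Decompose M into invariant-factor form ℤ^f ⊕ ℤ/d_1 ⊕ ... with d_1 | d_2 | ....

rank_ℚ(R)=2; free=3−2=1
SNF(R) diag = [2, 6] → torsion [2, 6]

Answer: M ≅ ℤ^1 ⊕ ℤ/2 ⊕ ℤ/6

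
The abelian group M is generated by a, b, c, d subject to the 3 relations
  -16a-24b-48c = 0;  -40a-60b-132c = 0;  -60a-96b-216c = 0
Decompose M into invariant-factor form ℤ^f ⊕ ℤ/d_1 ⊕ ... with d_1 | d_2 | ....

rank_ℚ(R)=3; free=4−3=1
SNF(R) diag = [4, 12, 24] → torsion [4, 12, 24]

Answer: M ≅ ℤ^1 ⊕ ℤ/4 ⊕ ℤ/12 ⊕ ℤ/24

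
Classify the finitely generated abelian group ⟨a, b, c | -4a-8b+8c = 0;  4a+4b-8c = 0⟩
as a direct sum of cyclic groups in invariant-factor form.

Answer: M ≅ ℤ^1 ⊕ ℤ/4 ⊕ ℤ/4

Derivation:
rank_ℚ(R)=2; free=3−2=1
SNF(R) diag = [4, 4] → torsion [4, 4]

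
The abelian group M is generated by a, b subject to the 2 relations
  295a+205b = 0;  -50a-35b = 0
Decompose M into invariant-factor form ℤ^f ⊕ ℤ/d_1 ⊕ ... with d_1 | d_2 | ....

Answer: M ≅ ℤ/5 ⊕ ℤ/15

Derivation:
rank_ℚ(R)=2; free=2−2=0
SNF(R) diag = [5, 15] → torsion [5, 15]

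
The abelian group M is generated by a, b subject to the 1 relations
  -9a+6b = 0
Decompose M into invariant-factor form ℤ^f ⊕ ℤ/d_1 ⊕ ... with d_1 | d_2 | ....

Answer: M ≅ ℤ^1 ⊕ ℤ/3

Derivation:
rank_ℚ(R)=1; free=2−1=1
SNF(R) diag = [3] → torsion [3]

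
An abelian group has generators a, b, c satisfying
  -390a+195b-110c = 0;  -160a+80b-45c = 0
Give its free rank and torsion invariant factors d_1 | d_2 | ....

Answer: M ≅ ℤ^1 ⊕ ℤ/5 ⊕ ℤ/5

Derivation:
rank_ℚ(R)=2; free=3−2=1
SNF(R) diag = [5, 5] → torsion [5, 5]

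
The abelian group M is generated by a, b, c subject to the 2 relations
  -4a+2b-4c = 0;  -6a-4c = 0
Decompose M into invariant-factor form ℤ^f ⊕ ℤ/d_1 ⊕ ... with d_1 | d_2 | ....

rank_ℚ(R)=2; free=3−2=1
SNF(R) diag = [2, 2] → torsion [2, 2]

Answer: M ≅ ℤ^1 ⊕ ℤ/2 ⊕ ℤ/2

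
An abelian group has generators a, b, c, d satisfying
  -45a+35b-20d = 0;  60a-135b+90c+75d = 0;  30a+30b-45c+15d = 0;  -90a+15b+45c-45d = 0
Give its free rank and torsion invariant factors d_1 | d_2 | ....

Answer: M ≅ ℤ/5 ⊕ ℤ/15 ⊕ ℤ/15 ⊕ ℤ/45

Derivation:
rank_ℚ(R)=4; free=4−4=0
SNF(R) diag = [5, 15, 15, 45] → torsion [5, 15, 15, 45]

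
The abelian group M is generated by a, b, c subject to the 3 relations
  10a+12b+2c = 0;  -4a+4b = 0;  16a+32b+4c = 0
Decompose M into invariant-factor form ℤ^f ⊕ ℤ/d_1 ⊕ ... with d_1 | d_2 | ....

rank_ℚ(R)=3; free=3−3=0
SNF(R) diag = [2, 4, 4] → torsion [2, 4, 4]

Answer: M ≅ ℤ/2 ⊕ ℤ/4 ⊕ ℤ/4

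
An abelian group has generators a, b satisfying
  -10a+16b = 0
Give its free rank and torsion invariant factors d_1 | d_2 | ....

rank_ℚ(R)=1; free=2−1=1
SNF(R) diag = [2] → torsion [2]

Answer: M ≅ ℤ^1 ⊕ ℤ/2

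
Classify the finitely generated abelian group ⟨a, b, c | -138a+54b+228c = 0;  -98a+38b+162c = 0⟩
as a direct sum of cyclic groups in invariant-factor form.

rank_ℚ(R)=2; free=3−2=1
SNF(R) diag = [2, 6] → torsion [2, 6]

Answer: M ≅ ℤ^1 ⊕ ℤ/2 ⊕ ℤ/6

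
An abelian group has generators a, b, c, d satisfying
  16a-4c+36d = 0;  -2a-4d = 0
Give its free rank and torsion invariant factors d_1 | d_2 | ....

Answer: M ≅ ℤ^2 ⊕ ℤ/2 ⊕ ℤ/4

Derivation:
rank_ℚ(R)=2; free=4−2=2
SNF(R) diag = [2, 4] → torsion [2, 4]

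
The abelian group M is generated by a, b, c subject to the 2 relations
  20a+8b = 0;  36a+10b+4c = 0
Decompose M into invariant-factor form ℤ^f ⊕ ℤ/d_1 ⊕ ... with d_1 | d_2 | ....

Answer: M ≅ ℤ^1 ⊕ ℤ/2 ⊕ ℤ/4

Derivation:
rank_ℚ(R)=2; free=3−2=1
SNF(R) diag = [2, 4] → torsion [2, 4]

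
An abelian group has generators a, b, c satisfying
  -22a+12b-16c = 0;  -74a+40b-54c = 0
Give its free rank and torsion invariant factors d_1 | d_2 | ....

Answer: M ≅ ℤ^1 ⊕ ℤ/2 ⊕ ℤ/2

Derivation:
rank_ℚ(R)=2; free=3−2=1
SNF(R) diag = [2, 2] → torsion [2, 2]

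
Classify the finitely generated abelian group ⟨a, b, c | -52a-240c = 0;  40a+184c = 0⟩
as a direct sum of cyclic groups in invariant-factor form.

rank_ℚ(R)=2; free=3−2=1
SNF(R) diag = [4, 8] → torsion [4, 8]

Answer: M ≅ ℤ^1 ⊕ ℤ/4 ⊕ ℤ/8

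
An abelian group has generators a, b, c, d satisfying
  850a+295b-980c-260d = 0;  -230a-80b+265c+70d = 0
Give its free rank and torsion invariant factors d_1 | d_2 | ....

rank_ℚ(R)=2; free=4−2=2
SNF(R) diag = [5, 15] → torsion [5, 15]

Answer: M ≅ ℤ^2 ⊕ ℤ/5 ⊕ ℤ/15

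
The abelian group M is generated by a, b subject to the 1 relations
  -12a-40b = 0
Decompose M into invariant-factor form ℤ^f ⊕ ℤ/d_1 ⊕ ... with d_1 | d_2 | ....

Answer: M ≅ ℤ^1 ⊕ ℤ/4

Derivation:
rank_ℚ(R)=1; free=2−1=1
SNF(R) diag = [4] → torsion [4]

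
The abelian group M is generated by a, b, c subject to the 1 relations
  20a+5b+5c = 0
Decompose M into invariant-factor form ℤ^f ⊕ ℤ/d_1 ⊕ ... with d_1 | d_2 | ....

Answer: M ≅ ℤ^2 ⊕ ℤ/5

Derivation:
rank_ℚ(R)=1; free=3−1=2
SNF(R) diag = [5] → torsion [5]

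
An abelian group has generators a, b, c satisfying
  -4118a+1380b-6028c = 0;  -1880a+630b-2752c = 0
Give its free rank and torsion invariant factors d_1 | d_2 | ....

rank_ℚ(R)=2; free=3−2=1
SNF(R) diag = [2, 6] → torsion [2, 6]

Answer: M ≅ ℤ^1 ⊕ ℤ/2 ⊕ ℤ/6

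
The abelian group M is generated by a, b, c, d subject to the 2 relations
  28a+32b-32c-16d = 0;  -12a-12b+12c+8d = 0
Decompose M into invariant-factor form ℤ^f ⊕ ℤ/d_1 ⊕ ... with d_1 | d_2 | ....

Answer: M ≅ ℤ^2 ⊕ ℤ/4 ⊕ ℤ/4

Derivation:
rank_ℚ(R)=2; free=4−2=2
SNF(R) diag = [4, 4] → torsion [4, 4]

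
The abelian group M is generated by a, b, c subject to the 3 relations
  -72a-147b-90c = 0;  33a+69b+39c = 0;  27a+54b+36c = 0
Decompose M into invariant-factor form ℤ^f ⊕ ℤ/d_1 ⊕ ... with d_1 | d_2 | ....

rank_ℚ(R)=3; free=3−3=0
SNF(R) diag = [3, 3, 9] → torsion [3, 3, 9]

Answer: M ≅ ℤ/3 ⊕ ℤ/3 ⊕ ℤ/9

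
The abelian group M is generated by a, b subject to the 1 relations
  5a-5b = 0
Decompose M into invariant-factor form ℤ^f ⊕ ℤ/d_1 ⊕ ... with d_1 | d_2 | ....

rank_ℚ(R)=1; free=2−1=1
SNF(R) diag = [5] → torsion [5]

Answer: M ≅ ℤ^1 ⊕ ℤ/5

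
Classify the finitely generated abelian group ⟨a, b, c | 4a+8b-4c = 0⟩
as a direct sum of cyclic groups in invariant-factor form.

Answer: M ≅ ℤ^2 ⊕ ℤ/4

Derivation:
rank_ℚ(R)=1; free=3−1=2
SNF(R) diag = [4] → torsion [4]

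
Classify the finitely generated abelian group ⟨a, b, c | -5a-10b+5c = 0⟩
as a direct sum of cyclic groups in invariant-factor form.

Answer: M ≅ ℤ^2 ⊕ ℤ/5

Derivation:
rank_ℚ(R)=1; free=3−1=2
SNF(R) diag = [5] → torsion [5]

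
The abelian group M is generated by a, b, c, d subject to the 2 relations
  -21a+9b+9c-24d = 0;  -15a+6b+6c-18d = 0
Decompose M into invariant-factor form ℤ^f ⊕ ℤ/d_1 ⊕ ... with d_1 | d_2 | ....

Answer: M ≅ ℤ^2 ⊕ ℤ/3 ⊕ ℤ/3

Derivation:
rank_ℚ(R)=2; free=4−2=2
SNF(R) diag = [3, 3] → torsion [3, 3]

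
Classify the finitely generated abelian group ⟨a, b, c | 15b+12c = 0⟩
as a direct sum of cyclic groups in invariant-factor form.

Answer: M ≅ ℤ^2 ⊕ ℤ/3

Derivation:
rank_ℚ(R)=1; free=3−1=2
SNF(R) diag = [3] → torsion [3]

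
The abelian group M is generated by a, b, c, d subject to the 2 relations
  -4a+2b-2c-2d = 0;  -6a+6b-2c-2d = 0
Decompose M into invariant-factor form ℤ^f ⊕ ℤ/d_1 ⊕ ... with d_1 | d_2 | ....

Answer: M ≅ ℤ^2 ⊕ ℤ/2 ⊕ ℤ/2

Derivation:
rank_ℚ(R)=2; free=4−2=2
SNF(R) diag = [2, 2] → torsion [2, 2]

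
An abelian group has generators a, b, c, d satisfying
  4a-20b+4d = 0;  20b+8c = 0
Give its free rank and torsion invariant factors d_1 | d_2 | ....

rank_ℚ(R)=2; free=4−2=2
SNF(R) diag = [4, 4] → torsion [4, 4]

Answer: M ≅ ℤ^2 ⊕ ℤ/4 ⊕ ℤ/4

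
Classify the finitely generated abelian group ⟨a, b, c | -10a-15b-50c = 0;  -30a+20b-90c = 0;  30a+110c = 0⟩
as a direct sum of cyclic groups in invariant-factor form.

rank_ℚ(R)=3; free=3−3=0
SNF(R) diag = [5, 10, 20] → torsion [5, 10, 20]

Answer: M ≅ ℤ/5 ⊕ ℤ/10 ⊕ ℤ/20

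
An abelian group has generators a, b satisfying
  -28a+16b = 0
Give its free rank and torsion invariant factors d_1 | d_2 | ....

Answer: M ≅ ℤ^1 ⊕ ℤ/4

Derivation:
rank_ℚ(R)=1; free=2−1=1
SNF(R) diag = [4] → torsion [4]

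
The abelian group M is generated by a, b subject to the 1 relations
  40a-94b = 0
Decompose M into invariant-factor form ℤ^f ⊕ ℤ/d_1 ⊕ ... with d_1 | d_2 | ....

Answer: M ≅ ℤ^1 ⊕ ℤ/2

Derivation:
rank_ℚ(R)=1; free=2−1=1
SNF(R) diag = [2] → torsion [2]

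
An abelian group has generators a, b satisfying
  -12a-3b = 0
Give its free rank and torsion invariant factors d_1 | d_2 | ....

rank_ℚ(R)=1; free=2−1=1
SNF(R) diag = [3] → torsion [3]

Answer: M ≅ ℤ^1 ⊕ ℤ/3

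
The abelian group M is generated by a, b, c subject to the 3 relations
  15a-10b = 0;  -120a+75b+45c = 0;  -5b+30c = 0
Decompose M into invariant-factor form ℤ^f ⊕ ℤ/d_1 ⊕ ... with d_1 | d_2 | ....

rank_ℚ(R)=3; free=3−3=0
SNF(R) diag = [5, 15, 15] → torsion [5, 15, 15]

Answer: M ≅ ℤ/5 ⊕ ℤ/15 ⊕ ℤ/15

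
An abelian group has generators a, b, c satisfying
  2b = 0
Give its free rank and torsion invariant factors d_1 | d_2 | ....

Answer: M ≅ ℤ^2 ⊕ ℤ/2

Derivation:
rank_ℚ(R)=1; free=3−1=2
SNF(R) diag = [2] → torsion [2]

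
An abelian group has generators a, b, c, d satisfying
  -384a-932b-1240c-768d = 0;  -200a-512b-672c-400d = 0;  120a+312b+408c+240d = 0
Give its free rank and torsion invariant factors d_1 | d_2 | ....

rank_ℚ(R)=3; free=4−3=1
SNF(R) diag = [4, 8, 24] → torsion [4, 8, 24]

Answer: M ≅ ℤ^1 ⊕ ℤ/4 ⊕ ℤ/8 ⊕ ℤ/24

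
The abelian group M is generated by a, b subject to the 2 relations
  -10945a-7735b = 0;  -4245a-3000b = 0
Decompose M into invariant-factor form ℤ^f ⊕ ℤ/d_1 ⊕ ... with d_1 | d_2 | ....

rank_ℚ(R)=2; free=2−2=0
SNF(R) diag = [5, 15] → torsion [5, 15]

Answer: M ≅ ℤ/5 ⊕ ℤ/15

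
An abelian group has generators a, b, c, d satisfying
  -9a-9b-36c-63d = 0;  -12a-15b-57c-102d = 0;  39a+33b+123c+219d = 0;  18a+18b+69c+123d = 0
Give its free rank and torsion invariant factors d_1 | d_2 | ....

Answer: M ≅ ℤ/3 ⊕ ℤ/3 ⊕ ℤ/3 ⊕ ℤ/9

Derivation:
rank_ℚ(R)=4; free=4−4=0
SNF(R) diag = [3, 3, 3, 9] → torsion [3, 3, 3, 9]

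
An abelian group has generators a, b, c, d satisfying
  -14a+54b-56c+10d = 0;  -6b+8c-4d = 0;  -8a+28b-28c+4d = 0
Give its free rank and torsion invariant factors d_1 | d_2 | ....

Answer: M ≅ ℤ^1 ⊕ ℤ/2 ⊕ ℤ/2 ⊕ ℤ/4

Derivation:
rank_ℚ(R)=3; free=4−3=1
SNF(R) diag = [2, 2, 4] → torsion [2, 2, 4]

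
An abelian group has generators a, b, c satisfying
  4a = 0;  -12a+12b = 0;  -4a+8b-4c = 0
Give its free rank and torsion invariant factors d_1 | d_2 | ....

Answer: M ≅ ℤ/4 ⊕ ℤ/4 ⊕ ℤ/12

Derivation:
rank_ℚ(R)=3; free=3−3=0
SNF(R) diag = [4, 4, 12] → torsion [4, 4, 12]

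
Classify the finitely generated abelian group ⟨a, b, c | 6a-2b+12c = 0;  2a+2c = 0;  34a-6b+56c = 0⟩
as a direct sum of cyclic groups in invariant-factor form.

Answer: M ≅ ℤ/2 ⊕ ℤ/2 ⊕ ℤ/4

Derivation:
rank_ℚ(R)=3; free=3−3=0
SNF(R) diag = [2, 2, 4] → torsion [2, 2, 4]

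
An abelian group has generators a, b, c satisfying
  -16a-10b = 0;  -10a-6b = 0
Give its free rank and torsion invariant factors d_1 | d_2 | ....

rank_ℚ(R)=2; free=3−2=1
SNF(R) diag = [2, 2] → torsion [2, 2]

Answer: M ≅ ℤ^1 ⊕ ℤ/2 ⊕ ℤ/2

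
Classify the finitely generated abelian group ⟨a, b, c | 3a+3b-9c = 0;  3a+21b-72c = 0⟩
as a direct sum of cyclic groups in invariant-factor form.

Answer: M ≅ ℤ^1 ⊕ ℤ/3 ⊕ ℤ/9

Derivation:
rank_ℚ(R)=2; free=3−2=1
SNF(R) diag = [3, 9] → torsion [3, 9]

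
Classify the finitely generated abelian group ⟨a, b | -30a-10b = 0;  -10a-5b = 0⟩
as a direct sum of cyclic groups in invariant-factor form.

rank_ℚ(R)=2; free=2−2=0
SNF(R) diag = [5, 10] → torsion [5, 10]

Answer: M ≅ ℤ/5 ⊕ ℤ/10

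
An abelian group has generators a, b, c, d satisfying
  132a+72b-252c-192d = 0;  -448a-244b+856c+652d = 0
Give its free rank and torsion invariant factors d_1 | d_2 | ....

rank_ℚ(R)=2; free=4−2=2
SNF(R) diag = [4, 12] → torsion [4, 12]

Answer: M ≅ ℤ^2 ⊕ ℤ/4 ⊕ ℤ/12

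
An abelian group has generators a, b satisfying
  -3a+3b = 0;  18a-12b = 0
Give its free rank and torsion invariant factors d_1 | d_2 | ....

Answer: M ≅ ℤ/3 ⊕ ℤ/6

Derivation:
rank_ℚ(R)=2; free=2−2=0
SNF(R) diag = [3, 6] → torsion [3, 6]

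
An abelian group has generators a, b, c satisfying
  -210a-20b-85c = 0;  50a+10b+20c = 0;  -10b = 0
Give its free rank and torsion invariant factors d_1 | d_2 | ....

Answer: M ≅ ℤ/5 ⊕ ℤ/10 ⊕ ℤ/10

Derivation:
rank_ℚ(R)=3; free=3−3=0
SNF(R) diag = [5, 10, 10] → torsion [5, 10, 10]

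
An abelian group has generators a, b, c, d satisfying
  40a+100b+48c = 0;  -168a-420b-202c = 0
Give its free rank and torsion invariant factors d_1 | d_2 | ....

Answer: M ≅ ℤ^2 ⊕ ℤ/2 ⊕ ℤ/4

Derivation:
rank_ℚ(R)=2; free=4−2=2
SNF(R) diag = [2, 4] → torsion [2, 4]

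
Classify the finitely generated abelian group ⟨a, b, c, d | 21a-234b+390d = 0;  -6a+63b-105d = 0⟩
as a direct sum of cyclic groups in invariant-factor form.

Answer: M ≅ ℤ^2 ⊕ ℤ/3 ⊕ ℤ/9

Derivation:
rank_ℚ(R)=2; free=4−2=2
SNF(R) diag = [3, 9] → torsion [3, 9]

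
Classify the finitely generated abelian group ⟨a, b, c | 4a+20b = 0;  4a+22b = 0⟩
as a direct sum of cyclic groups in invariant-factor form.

Answer: M ≅ ℤ^1 ⊕ ℤ/2 ⊕ ℤ/4

Derivation:
rank_ℚ(R)=2; free=3−2=1
SNF(R) diag = [2, 4] → torsion [2, 4]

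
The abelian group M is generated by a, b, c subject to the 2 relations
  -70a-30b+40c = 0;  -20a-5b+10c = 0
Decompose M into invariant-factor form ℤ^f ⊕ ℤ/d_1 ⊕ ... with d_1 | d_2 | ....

Answer: M ≅ ℤ^1 ⊕ ℤ/5 ⊕ ℤ/10

Derivation:
rank_ℚ(R)=2; free=3−2=1
SNF(R) diag = [5, 10] → torsion [5, 10]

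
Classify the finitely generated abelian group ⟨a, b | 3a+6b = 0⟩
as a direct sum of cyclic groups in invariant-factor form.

rank_ℚ(R)=1; free=2−1=1
SNF(R) diag = [3] → torsion [3]

Answer: M ≅ ℤ^1 ⊕ ℤ/3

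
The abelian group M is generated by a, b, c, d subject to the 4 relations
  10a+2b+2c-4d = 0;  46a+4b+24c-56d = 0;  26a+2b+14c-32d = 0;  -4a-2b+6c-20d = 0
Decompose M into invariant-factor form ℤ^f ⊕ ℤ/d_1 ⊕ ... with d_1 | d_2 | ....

rank_ℚ(R)=4; free=4−4=0
SNF(R) diag = [2, 2, 4, 4] → torsion [2, 2, 4, 4]

Answer: M ≅ ℤ/2 ⊕ ℤ/2 ⊕ ℤ/4 ⊕ ℤ/4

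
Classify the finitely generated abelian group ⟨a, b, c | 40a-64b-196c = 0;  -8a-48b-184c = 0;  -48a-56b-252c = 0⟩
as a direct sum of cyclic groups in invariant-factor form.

Answer: M ≅ ℤ/4 ⊕ ℤ/8 ⊕ ℤ/24

Derivation:
rank_ℚ(R)=3; free=3−3=0
SNF(R) diag = [4, 8, 24] → torsion [4, 8, 24]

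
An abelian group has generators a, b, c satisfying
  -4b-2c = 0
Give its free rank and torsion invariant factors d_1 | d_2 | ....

Answer: M ≅ ℤ^2 ⊕ ℤ/2

Derivation:
rank_ℚ(R)=1; free=3−1=2
SNF(R) diag = [2] → torsion [2]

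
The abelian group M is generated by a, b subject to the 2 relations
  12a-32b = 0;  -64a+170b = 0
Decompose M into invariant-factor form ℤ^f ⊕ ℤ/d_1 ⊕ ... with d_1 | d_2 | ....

Answer: M ≅ ℤ/2 ⊕ ℤ/4

Derivation:
rank_ℚ(R)=2; free=2−2=0
SNF(R) diag = [2, 4] → torsion [2, 4]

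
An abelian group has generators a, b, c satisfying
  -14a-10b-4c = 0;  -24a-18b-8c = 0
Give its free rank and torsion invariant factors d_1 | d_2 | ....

Answer: M ≅ ℤ^1 ⊕ ℤ/2 ⊕ ℤ/2

Derivation:
rank_ℚ(R)=2; free=3−2=1
SNF(R) diag = [2, 2] → torsion [2, 2]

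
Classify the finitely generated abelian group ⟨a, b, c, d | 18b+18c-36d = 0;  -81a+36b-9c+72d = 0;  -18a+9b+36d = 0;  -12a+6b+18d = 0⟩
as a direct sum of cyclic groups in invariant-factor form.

rank_ℚ(R)=4; free=4−4=0
SNF(R) diag = [3, 9, 18, 18] → torsion [3, 9, 18, 18]

Answer: M ≅ ℤ/3 ⊕ ℤ/9 ⊕ ℤ/18 ⊕ ℤ/18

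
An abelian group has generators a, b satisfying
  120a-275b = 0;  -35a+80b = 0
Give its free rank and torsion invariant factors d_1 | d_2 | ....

rank_ℚ(R)=2; free=2−2=0
SNF(R) diag = [5, 5] → torsion [5, 5]

Answer: M ≅ ℤ/5 ⊕ ℤ/5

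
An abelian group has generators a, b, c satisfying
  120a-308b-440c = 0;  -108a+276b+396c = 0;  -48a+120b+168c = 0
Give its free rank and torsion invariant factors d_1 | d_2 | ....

Answer: M ≅ ℤ/4 ⊕ ℤ/12 ⊕ ℤ/24

Derivation:
rank_ℚ(R)=3; free=3−3=0
SNF(R) diag = [4, 12, 24] → torsion [4, 12, 24]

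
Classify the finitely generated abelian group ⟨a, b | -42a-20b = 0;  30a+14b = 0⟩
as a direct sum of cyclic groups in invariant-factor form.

rank_ℚ(R)=2; free=2−2=0
SNF(R) diag = [2, 6] → torsion [2, 6]

Answer: M ≅ ℤ/2 ⊕ ℤ/6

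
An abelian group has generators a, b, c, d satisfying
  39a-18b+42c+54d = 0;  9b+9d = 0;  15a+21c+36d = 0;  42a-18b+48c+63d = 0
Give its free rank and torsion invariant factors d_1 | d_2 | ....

rank_ℚ(R)=4; free=4−4=0
SNF(R) diag = [3, 9, 9, 9] → torsion [3, 9, 9, 9]

Answer: M ≅ ℤ/3 ⊕ ℤ/9 ⊕ ℤ/9 ⊕ ℤ/9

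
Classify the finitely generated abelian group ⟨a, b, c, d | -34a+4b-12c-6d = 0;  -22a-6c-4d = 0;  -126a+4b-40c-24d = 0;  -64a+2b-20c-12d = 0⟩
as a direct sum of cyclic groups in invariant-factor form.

rank_ℚ(R)=4; free=4−4=0
SNF(R) diag = [2, 2, 2, 2] → torsion [2, 2, 2, 2]

Answer: M ≅ ℤ/2 ⊕ ℤ/2 ⊕ ℤ/2 ⊕ ℤ/2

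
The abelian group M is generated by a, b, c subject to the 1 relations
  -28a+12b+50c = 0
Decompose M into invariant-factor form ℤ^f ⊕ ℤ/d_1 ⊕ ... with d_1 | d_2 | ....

Answer: M ≅ ℤ^2 ⊕ ℤ/2

Derivation:
rank_ℚ(R)=1; free=3−1=2
SNF(R) diag = [2] → torsion [2]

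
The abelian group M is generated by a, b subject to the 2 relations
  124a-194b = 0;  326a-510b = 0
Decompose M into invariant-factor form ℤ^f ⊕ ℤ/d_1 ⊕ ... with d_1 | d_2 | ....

rank_ℚ(R)=2; free=2−2=0
SNF(R) diag = [2, 2] → torsion [2, 2]

Answer: M ≅ ℤ/2 ⊕ ℤ/2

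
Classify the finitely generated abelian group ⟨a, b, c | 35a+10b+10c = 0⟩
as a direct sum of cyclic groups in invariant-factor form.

rank_ℚ(R)=1; free=3−1=2
SNF(R) diag = [5] → torsion [5]

Answer: M ≅ ℤ^2 ⊕ ℤ/5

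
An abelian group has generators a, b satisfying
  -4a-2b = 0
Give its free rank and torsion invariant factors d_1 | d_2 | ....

rank_ℚ(R)=1; free=2−1=1
SNF(R) diag = [2] → torsion [2]

Answer: M ≅ ℤ^1 ⊕ ℤ/2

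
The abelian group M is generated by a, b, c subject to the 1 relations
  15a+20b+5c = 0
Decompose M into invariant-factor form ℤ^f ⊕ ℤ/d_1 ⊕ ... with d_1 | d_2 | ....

rank_ℚ(R)=1; free=3−1=2
SNF(R) diag = [5] → torsion [5]

Answer: M ≅ ℤ^2 ⊕ ℤ/5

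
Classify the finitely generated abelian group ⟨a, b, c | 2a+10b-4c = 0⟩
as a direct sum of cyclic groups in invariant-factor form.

Answer: M ≅ ℤ^2 ⊕ ℤ/2

Derivation:
rank_ℚ(R)=1; free=3−1=2
SNF(R) diag = [2] → torsion [2]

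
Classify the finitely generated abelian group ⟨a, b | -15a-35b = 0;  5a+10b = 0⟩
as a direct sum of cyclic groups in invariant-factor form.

rank_ℚ(R)=2; free=2−2=0
SNF(R) diag = [5, 5] → torsion [5, 5]

Answer: M ≅ ℤ/5 ⊕ ℤ/5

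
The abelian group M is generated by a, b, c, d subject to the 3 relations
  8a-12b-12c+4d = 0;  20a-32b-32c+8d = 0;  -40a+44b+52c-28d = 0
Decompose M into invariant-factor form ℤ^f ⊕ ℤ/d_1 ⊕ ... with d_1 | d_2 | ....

Answer: M ≅ ℤ^1 ⊕ ℤ/4 ⊕ ℤ/4 ⊕ ℤ/8

Derivation:
rank_ℚ(R)=3; free=4−3=1
SNF(R) diag = [4, 4, 8] → torsion [4, 4, 8]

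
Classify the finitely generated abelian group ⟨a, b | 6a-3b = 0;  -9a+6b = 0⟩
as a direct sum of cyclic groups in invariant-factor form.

Answer: M ≅ ℤ/3 ⊕ ℤ/3

Derivation:
rank_ℚ(R)=2; free=2−2=0
SNF(R) diag = [3, 3] → torsion [3, 3]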